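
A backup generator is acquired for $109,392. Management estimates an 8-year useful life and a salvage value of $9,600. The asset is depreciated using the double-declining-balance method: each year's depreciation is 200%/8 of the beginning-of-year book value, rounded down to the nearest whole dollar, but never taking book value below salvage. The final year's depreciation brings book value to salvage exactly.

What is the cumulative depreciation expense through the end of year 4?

$74,779

Depreciable base = $109,392 − $9,600 = $99,792.
Year 1: ⌊$109,392 × 200%/8⌋ = $27,348. Book value $82,044.
Year 2: ⌊$82,044 × 200%/8⌋ = $20,511. Book value $61,533.
Year 3: ⌊$61,533 × 200%/8⌋ = $15,383. Book value $46,150.
Year 4: ⌊$46,150 × 200%/8⌋ = $11,537. Book value $34,613.
Accumulated through year 4 = $109,392 − $34,613 = $74,779.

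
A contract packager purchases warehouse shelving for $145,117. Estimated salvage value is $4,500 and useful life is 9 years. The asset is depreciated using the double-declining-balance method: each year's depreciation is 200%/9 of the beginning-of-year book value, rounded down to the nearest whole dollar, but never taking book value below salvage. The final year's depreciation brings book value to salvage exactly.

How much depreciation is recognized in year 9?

$14,936

Depreciable base = $145,117 − $4,500 = $140,617.
Year 1: ⌊$145,117 × 200%/9⌋ = $32,248. Book value $112,869.
Year 2: ⌊$112,869 × 200%/9⌋ = $25,082. Book value $87,787.
Year 3: ⌊$87,787 × 200%/9⌋ = $19,508. Book value $68,279.
Year 4: ⌊$68,279 × 200%/9⌋ = $15,173. Book value $53,106.
Year 5: ⌊$53,106 × 200%/9⌋ = $11,801. Book value $41,305.
Year 6: ⌊$41,305 × 200%/9⌋ = $9,178. Book value $32,127.
Year 7: ⌊$32,127 × 200%/9⌋ = $7,139. Book value $24,988.
Year 8: ⌊$24,988 × 200%/9⌋ = $5,552. Book value $19,436.
Year 9 (final): $19,436 − $4,500 = $14,936. Book value $4,500.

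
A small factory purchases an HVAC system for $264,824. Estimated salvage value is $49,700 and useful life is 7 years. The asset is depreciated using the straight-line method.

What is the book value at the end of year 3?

Depreciable base = $264,824 − $49,700 = $215,124.
Annual expense = $215,124 / 7 = $30,732.
End of year 1: book value $234,092.
End of year 2: book value $203,360.
End of year 3: book value $172,628.

$172,628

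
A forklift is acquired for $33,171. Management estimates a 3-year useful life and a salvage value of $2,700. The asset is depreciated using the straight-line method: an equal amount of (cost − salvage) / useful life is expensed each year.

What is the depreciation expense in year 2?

$10,157

Depreciable base = $33,171 − $2,700 = $30,471.
Annual expense = $30,471 / 3 = $10,157.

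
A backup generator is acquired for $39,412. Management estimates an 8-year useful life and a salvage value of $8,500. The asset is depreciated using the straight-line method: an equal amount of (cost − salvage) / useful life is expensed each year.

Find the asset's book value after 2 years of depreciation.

Depreciable base = $39,412 − $8,500 = $30,912.
Annual expense = $30,912 / 8 = $3,864.
End of year 1: book value $35,548.
End of year 2: book value $31,684.

$31,684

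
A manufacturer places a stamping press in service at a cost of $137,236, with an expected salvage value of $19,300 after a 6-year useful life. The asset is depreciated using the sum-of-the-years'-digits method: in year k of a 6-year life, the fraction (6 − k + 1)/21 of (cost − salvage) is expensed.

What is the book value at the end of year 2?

$75,460

Depreciable base = $137,236 − $19,300 = $117,936.
Sum of the years' digits = 6+5+4+3+2+1 = 21.
Year 1: $117,936 × 6/21 = $33,696. Book value $103,540.
Year 2: $117,936 × 5/21 = $28,080. Book value $75,460.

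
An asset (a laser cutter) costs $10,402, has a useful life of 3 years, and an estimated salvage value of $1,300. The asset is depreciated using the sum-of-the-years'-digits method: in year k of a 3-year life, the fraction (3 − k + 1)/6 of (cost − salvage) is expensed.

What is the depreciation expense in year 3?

Depreciable base = $10,402 − $1,300 = $9,102.
Sum of the years' digits = 3+2+1 = 6.
Year 1: $9,102 × 3/6 = $4,551. Book value $5,851.
Year 2: $9,102 × 2/6 = $3,034. Book value $2,817.
Year 3: $9,102 × 1/6 = $1,517. Book value $1,300.

$1,517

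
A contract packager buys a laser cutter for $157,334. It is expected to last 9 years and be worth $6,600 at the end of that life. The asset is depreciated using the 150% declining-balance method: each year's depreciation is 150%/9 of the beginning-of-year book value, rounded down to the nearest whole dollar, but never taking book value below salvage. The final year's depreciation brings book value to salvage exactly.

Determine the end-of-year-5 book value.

$63,230

Depreciable base = $157,334 − $6,600 = $150,734.
Year 1: ⌊$157,334 × 150%/9⌋ = $26,222. Book value $131,112.
Year 2: ⌊$131,112 × 150%/9⌋ = $21,852. Book value $109,260.
Year 3: ⌊$109,260 × 150%/9⌋ = $18,210. Book value $91,050.
Year 4: ⌊$91,050 × 150%/9⌋ = $15,175. Book value $75,875.
Year 5: ⌊$75,875 × 150%/9⌋ = $12,645. Book value $63,230.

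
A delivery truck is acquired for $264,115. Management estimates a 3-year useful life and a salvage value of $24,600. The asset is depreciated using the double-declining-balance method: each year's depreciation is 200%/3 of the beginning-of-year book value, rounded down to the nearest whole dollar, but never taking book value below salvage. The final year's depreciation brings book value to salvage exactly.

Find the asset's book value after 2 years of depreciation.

Depreciable base = $264,115 − $24,600 = $239,515.
Year 1: ⌊$264,115 × 200%/3⌋ = $176,076. Book value $88,039.
Year 2: ⌊$88,039 × 200%/3⌋ = $58,692. Book value $29,347.

$29,347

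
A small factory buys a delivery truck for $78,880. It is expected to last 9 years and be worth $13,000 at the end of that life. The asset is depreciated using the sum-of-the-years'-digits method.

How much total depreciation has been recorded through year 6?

Depreciable base = $78,880 − $13,000 = $65,880.
Sum of the years' digits = 9+8+7+6+5+4+3+2+1 = 45.
Year 1: $65,880 × 9/45 = $13,176. Book value $65,704.
Year 2: $65,880 × 8/45 = $11,712. Book value $53,992.
Year 3: $65,880 × 7/45 = $10,248. Book value $43,744.
Year 4: $65,880 × 6/45 = $8,784. Book value $34,960.
Year 5: $65,880 × 5/45 = $7,320. Book value $27,640.
Year 6: $65,880 × 4/45 = $5,856. Book value $21,784.
Accumulated through year 6 = $78,880 − $21,784 = $57,096.

$57,096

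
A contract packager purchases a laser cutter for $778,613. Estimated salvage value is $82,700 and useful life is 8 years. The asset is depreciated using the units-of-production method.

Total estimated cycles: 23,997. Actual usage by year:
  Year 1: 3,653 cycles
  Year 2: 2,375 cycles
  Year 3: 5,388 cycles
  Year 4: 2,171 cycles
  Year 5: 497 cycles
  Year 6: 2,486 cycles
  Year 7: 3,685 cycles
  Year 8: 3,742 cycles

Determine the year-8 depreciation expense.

Depreciable base = $778,613 − $82,700 = $695,913.
Rate = $695,913 / 23,997 cycles = $29 per cycle.
Year 1: 3,653 × $29 = $105,937. Book value $672,676.
Year 2: 2,375 × $29 = $68,875. Book value $603,801.
Year 3: 5,388 × $29 = $156,252. Book value $447,549.
Year 4: 2,171 × $29 = $62,959. Book value $384,590.
Year 5: 497 × $29 = $14,413. Book value $370,177.
Year 6: 2,486 × $29 = $72,094. Book value $298,083.
Year 7: 3,685 × $29 = $106,865. Book value $191,218.
Year 8: 3,742 × $29 = $108,518. Book value $82,700.

$108,518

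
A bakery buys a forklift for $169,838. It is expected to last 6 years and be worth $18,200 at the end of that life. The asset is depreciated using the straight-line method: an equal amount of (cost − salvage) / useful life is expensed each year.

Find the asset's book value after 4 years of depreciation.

$68,746

Depreciable base = $169,838 − $18,200 = $151,638.
Annual expense = $151,638 / 6 = $25,273.
End of year 1: book value $144,565.
End of year 2: book value $119,292.
End of year 3: book value $94,019.
End of year 4: book value $68,746.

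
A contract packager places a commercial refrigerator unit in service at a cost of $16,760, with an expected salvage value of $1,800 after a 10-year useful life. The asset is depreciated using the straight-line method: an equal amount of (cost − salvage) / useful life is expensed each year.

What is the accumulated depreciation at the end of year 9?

$13,464

Depreciable base = $16,760 − $1,800 = $14,960.
Annual expense = $14,960 / 10 = $1,496.
End of year 1: book value $15,264.
End of year 2: book value $13,768.
End of year 3: book value $12,272.
End of year 4: book value $10,776.
End of year 5: book value $9,280.
End of year 6: book value $7,784.
End of year 7: book value $6,288.
End of year 8: book value $4,792.
End of year 9: book value $3,296.
Accumulated through year 9 = $16,760 − $3,296 = $13,464.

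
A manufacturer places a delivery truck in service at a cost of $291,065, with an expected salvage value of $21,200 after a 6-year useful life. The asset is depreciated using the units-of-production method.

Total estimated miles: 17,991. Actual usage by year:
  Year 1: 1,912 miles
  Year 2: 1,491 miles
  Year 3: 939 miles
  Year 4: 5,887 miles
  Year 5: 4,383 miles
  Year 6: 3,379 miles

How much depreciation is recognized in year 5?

Depreciable base = $291,065 − $21,200 = $269,865.
Rate = $269,865 / 17,991 miles = $15 per mile.
Year 1: 1,912 × $15 = $28,680. Book value $262,385.
Year 2: 1,491 × $15 = $22,365. Book value $240,020.
Year 3: 939 × $15 = $14,085. Book value $225,935.
Year 4: 5,887 × $15 = $88,305. Book value $137,630.
Year 5: 4,383 × $15 = $65,745. Book value $71,885.

$65,745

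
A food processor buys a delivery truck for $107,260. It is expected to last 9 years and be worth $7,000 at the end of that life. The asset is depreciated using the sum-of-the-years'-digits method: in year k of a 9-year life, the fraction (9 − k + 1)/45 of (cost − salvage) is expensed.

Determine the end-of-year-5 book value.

$29,280

Depreciable base = $107,260 − $7,000 = $100,260.
Sum of the years' digits = 9+8+7+6+5+4+3+2+1 = 45.
Year 1: $100,260 × 9/45 = $20,052. Book value $87,208.
Year 2: $100,260 × 8/45 = $17,824. Book value $69,384.
Year 3: $100,260 × 7/45 = $15,596. Book value $53,788.
Year 4: $100,260 × 6/45 = $13,368. Book value $40,420.
Year 5: $100,260 × 5/45 = $11,140. Book value $29,280.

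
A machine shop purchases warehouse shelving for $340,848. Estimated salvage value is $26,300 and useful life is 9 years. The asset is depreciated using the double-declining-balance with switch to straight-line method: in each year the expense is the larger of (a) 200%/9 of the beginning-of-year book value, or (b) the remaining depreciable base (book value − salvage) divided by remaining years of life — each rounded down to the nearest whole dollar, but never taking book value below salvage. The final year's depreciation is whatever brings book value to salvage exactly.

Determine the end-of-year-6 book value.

Depreciable base = $340,848 − $26,300 = $314,548.
Year 1: DB = ⌊$340,848 × 200%/9⌋ = $75,744; SL = ⌊$314,548/9⌋ = $34,949 → take DB $75,744. Book value $265,104.
Year 2: DB = ⌊$265,104 × 200%/9⌋ = $58,912; SL = ⌊$238,804/8⌋ = $29,850 → take DB $58,912. Book value $206,192.
Year 3: DB = ⌊$206,192 × 200%/9⌋ = $45,820; SL = ⌊$179,892/7⌋ = $25,698 → take DB $45,820. Book value $160,372.
Year 4: DB = ⌊$160,372 × 200%/9⌋ = $35,638; SL = ⌊$134,072/6⌋ = $22,345 → take DB $35,638. Book value $124,734.
Year 5: DB = ⌊$124,734 × 200%/9⌋ = $27,718; SL = ⌊$98,434/5⌋ = $19,686 → take DB $27,718. Book value $97,016.
Year 6: DB = ⌊$97,016 × 200%/9⌋ = $21,559; SL = ⌊$70,716/4⌋ = $17,679 → take DB $21,559. Book value $75,457.

$75,457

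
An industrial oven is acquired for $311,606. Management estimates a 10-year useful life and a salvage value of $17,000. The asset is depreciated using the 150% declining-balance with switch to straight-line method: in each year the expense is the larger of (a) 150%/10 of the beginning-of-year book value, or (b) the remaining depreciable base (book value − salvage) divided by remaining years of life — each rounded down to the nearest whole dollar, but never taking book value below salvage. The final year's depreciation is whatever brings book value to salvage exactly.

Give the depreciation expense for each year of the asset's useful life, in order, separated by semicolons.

Depreciable base = $311,606 − $17,000 = $294,606.
Year 1: DB = ⌊$311,606 × 150%/10⌋ = $46,740; SL = ⌊$294,606/10⌋ = $29,460 → take DB $46,740. Book value $264,866.
Year 2: DB = ⌊$264,866 × 150%/10⌋ = $39,729; SL = ⌊$247,866/9⌋ = $27,540 → take DB $39,729. Book value $225,137.
Year 3: DB = ⌊$225,137 × 150%/10⌋ = $33,770; SL = ⌊$208,137/8⌋ = $26,017 → take DB $33,770. Book value $191,367.
Year 4: DB = ⌊$191,367 × 150%/10⌋ = $28,705; SL = ⌊$174,367/7⌋ = $24,909 → take DB $28,705. Book value $162,662.
Year 5: DB = ⌊$162,662 × 150%/10⌋ = $24,399; SL = ⌊$145,662/6⌋ = $24,277 → take DB $24,399. Book value $138,263.
Year 6: DB = ⌊$138,263 × 150%/10⌋ = $20,739; SL = ⌊$121,263/5⌋ = $24,252 → take SL $24,252. Book value $114,011.
Year 7: DB = ⌊$114,011 × 150%/10⌋ = $17,101; SL = ⌊$97,011/4⌋ = $24,252 → take SL $24,252. Book value $89,759.
Year 8: DB = ⌊$89,759 × 150%/10⌋ = $13,463; SL = ⌊$72,759/3⌋ = $24,253 → take SL $24,253. Book value $65,506.
Year 9: DB = ⌊$65,506 × 150%/10⌋ = $9,825; SL = ⌊$48,506/2⌋ = $24,253 → take SL $24,253. Book value $41,253.
Year 10 (final): $41,253 − $17,000 = $24,253. Book value $17,000.

$46,740; $39,729; $33,770; $28,705; $24,399; $24,252; $24,252; $24,253; $24,253; $24,253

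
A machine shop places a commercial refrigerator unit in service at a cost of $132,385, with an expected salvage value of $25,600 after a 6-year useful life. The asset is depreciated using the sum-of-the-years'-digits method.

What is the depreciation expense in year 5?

Depreciable base = $132,385 − $25,600 = $106,785.
Sum of the years' digits = 6+5+4+3+2+1 = 21.
Year 1: $106,785 × 6/21 = $30,510. Book value $101,875.
Year 2: $106,785 × 5/21 = $25,425. Book value $76,450.
Year 3: $106,785 × 4/21 = $20,340. Book value $56,110.
Year 4: $106,785 × 3/21 = $15,255. Book value $40,855.
Year 5: $106,785 × 2/21 = $10,170. Book value $30,685.

$10,170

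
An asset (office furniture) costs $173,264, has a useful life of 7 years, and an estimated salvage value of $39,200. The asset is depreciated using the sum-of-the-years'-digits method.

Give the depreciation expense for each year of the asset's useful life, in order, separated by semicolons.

$33,516; $28,728; $23,940; $19,152; $14,364; $9,576; $4,788

Depreciable base = $173,264 − $39,200 = $134,064.
Sum of the years' digits = 7+6+5+4+3+2+1 = 28.
Year 1: $134,064 × 7/28 = $33,516. Book value $139,748.
Year 2: $134,064 × 6/28 = $28,728. Book value $111,020.
Year 3: $134,064 × 5/28 = $23,940. Book value $87,080.
Year 4: $134,064 × 4/28 = $19,152. Book value $67,928.
Year 5: $134,064 × 3/28 = $14,364. Book value $53,564.
Year 6: $134,064 × 2/28 = $9,576. Book value $43,988.
Year 7: $134,064 × 1/28 = $4,788. Book value $39,200.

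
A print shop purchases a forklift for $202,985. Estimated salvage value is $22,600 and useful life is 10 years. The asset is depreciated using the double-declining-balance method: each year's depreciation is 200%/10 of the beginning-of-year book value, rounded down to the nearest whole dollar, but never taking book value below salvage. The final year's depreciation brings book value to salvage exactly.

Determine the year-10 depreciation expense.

$4,646

Depreciable base = $202,985 − $22,600 = $180,385.
Year 1: ⌊$202,985 × 200%/10⌋ = $40,597. Book value $162,388.
Year 2: ⌊$162,388 × 200%/10⌋ = $32,477. Book value $129,911.
Year 3: ⌊$129,911 × 200%/10⌋ = $25,982. Book value $103,929.
Year 4: ⌊$103,929 × 200%/10⌋ = $20,785. Book value $83,144.
Year 5: ⌊$83,144 × 200%/10⌋ = $16,628. Book value $66,516.
Year 6: ⌊$66,516 × 200%/10⌋ = $13,303. Book value $53,213.
Year 7: ⌊$53,213 × 200%/10⌋ = $10,642. Book value $42,571.
Year 8: ⌊$42,571 × 200%/10⌋ = $8,514. Book value $34,057.
Year 9: ⌊$34,057 × 200%/10⌋ = $6,811. Book value $27,246.
Year 10 (final): $27,246 − $22,600 = $4,646. Book value $22,600.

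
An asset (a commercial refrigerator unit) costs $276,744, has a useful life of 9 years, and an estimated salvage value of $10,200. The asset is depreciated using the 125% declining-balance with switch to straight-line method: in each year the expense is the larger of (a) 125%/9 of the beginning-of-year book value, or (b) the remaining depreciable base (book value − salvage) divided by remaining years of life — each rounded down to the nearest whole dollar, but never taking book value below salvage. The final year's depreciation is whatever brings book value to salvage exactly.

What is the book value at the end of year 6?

$93,456

Depreciable base = $276,744 − $10,200 = $266,544.
Year 1: DB = ⌊$276,744 × 125%/9⌋ = $38,436; SL = ⌊$266,544/9⌋ = $29,616 → take DB $38,436. Book value $238,308.
Year 2: DB = ⌊$238,308 × 125%/9⌋ = $33,098; SL = ⌊$228,108/8⌋ = $28,513 → take DB $33,098. Book value $205,210.
Year 3: DB = ⌊$205,210 × 125%/9⌋ = $28,501; SL = ⌊$195,010/7⌋ = $27,858 → take DB $28,501. Book value $176,709.
Year 4: DB = ⌊$176,709 × 125%/9⌋ = $24,542; SL = ⌊$166,509/6⌋ = $27,751 → take SL $27,751. Book value $148,958.
Year 5: DB = ⌊$148,958 × 125%/9⌋ = $20,688; SL = ⌊$138,758/5⌋ = $27,751 → take SL $27,751. Book value $121,207.
Year 6: DB = ⌊$121,207 × 125%/9⌋ = $16,834; SL = ⌊$111,007/4⌋ = $27,751 → take SL $27,751. Book value $93,456.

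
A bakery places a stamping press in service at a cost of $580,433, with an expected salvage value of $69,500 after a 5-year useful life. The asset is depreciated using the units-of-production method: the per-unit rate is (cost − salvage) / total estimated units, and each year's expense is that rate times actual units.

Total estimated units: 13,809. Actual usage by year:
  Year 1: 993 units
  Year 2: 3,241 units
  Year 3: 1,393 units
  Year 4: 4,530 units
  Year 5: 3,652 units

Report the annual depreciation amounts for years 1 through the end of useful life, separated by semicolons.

$36,741; $119,917; $51,541; $167,610; $135,124

Depreciable base = $580,433 − $69,500 = $510,933.
Rate = $510,933 / 13,809 units = $37 per unit.
Year 1: 993 × $37 = $36,741. Book value $543,692.
Year 2: 3,241 × $37 = $119,917. Book value $423,775.
Year 3: 1,393 × $37 = $51,541. Book value $372,234.
Year 4: 4,530 × $37 = $167,610. Book value $204,624.
Year 5: 3,652 × $37 = $135,124. Book value $69,500.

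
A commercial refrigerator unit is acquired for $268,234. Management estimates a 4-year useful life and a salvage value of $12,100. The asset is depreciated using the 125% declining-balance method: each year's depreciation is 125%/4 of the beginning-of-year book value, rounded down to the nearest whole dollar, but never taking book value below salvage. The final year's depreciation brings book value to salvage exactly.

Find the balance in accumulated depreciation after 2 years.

Depreciable base = $268,234 − $12,100 = $256,134.
Year 1: ⌊$268,234 × 125%/4⌋ = $83,823. Book value $184,411.
Year 2: ⌊$184,411 × 125%/4⌋ = $57,628. Book value $126,783.
Accumulated through year 2 = $268,234 − $126,783 = $141,451.

$141,451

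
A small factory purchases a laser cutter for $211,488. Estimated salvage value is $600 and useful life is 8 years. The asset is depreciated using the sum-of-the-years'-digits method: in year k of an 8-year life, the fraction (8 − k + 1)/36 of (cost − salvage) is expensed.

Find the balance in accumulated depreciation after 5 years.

Depreciable base = $211,488 − $600 = $210,888.
Sum of the years' digits = 8+7+6+5+4+3+2+1 = 36.
Year 1: $210,888 × 8/36 = $46,864. Book value $164,624.
Year 2: $210,888 × 7/36 = $41,006. Book value $123,618.
Year 3: $210,888 × 6/36 = $35,148. Book value $88,470.
Year 4: $210,888 × 5/36 = $29,290. Book value $59,180.
Year 5: $210,888 × 4/36 = $23,432. Book value $35,748.
Accumulated through year 5 = $211,488 − $35,748 = $175,740.

$175,740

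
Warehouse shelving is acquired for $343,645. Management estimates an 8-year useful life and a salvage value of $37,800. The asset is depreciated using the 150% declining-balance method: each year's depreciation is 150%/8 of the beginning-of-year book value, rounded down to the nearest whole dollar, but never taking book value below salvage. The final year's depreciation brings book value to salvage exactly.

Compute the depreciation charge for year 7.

Depreciable base = $343,645 − $37,800 = $305,845.
Year 1: ⌊$343,645 × 150%/8⌋ = $64,433. Book value $279,212.
Year 2: ⌊$279,212 × 150%/8⌋ = $52,352. Book value $226,860.
Year 3: ⌊$226,860 × 150%/8⌋ = $42,536. Book value $184,324.
Year 4: ⌊$184,324 × 150%/8⌋ = $34,560. Book value $149,764.
Year 5: ⌊$149,764 × 150%/8⌋ = $28,080. Book value $121,684.
Year 6: ⌊$121,684 × 150%/8⌋ = $22,815. Book value $98,869.
Year 7: ⌊$98,869 × 150%/8⌋ = $18,537. Book value $80,332.

$18,537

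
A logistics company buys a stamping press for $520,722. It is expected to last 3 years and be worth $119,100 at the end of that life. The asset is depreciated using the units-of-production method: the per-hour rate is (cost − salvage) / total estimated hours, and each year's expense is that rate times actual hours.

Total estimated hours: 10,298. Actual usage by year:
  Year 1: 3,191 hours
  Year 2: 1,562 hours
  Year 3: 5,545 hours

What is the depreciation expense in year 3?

$216,255

Depreciable base = $520,722 − $119,100 = $401,622.
Rate = $401,622 / 10,298 hours = $39 per hour.
Year 1: 3,191 × $39 = $124,449. Book value $396,273.
Year 2: 1,562 × $39 = $60,918. Book value $335,355.
Year 3: 5,545 × $39 = $216,255. Book value $119,100.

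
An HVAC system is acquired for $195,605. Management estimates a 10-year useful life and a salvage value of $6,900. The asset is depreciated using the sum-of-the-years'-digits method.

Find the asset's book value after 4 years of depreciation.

Depreciable base = $195,605 − $6,900 = $188,705.
Sum of the years' digits = 10+9+8+7+6+5+4+3+2+1 = 55.
Year 1: $188,705 × 10/55 = $34,310. Book value $161,295.
Year 2: $188,705 × 9/55 = $30,879. Book value $130,416.
Year 3: $188,705 × 8/55 = $27,448. Book value $102,968.
Year 4: $188,705 × 7/55 = $24,017. Book value $78,951.

$78,951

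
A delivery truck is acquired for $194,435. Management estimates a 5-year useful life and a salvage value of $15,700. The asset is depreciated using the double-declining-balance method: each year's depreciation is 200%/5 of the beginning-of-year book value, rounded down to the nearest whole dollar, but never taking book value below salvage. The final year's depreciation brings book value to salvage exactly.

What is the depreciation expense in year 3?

Depreciable base = $194,435 − $15,700 = $178,735.
Year 1: ⌊$194,435 × 200%/5⌋ = $77,774. Book value $116,661.
Year 2: ⌊$116,661 × 200%/5⌋ = $46,664. Book value $69,997.
Year 3: ⌊$69,997 × 200%/5⌋ = $27,998. Book value $41,999.

$27,998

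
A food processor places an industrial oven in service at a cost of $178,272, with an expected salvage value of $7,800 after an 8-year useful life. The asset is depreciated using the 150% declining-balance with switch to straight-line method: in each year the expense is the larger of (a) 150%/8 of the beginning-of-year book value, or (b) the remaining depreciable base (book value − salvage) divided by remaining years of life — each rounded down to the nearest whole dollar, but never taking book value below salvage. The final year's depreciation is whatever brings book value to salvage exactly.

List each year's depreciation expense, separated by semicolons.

$33,426; $27,158; $22,066; $17,929; $17,473; $17,473; $17,473; $17,474

Depreciable base = $178,272 − $7,800 = $170,472.
Year 1: DB = ⌊$178,272 × 150%/8⌋ = $33,426; SL = ⌊$170,472/8⌋ = $21,309 → take DB $33,426. Book value $144,846.
Year 2: DB = ⌊$144,846 × 150%/8⌋ = $27,158; SL = ⌊$137,046/7⌋ = $19,578 → take DB $27,158. Book value $117,688.
Year 3: DB = ⌊$117,688 × 150%/8⌋ = $22,066; SL = ⌊$109,888/6⌋ = $18,314 → take DB $22,066. Book value $95,622.
Year 4: DB = ⌊$95,622 × 150%/8⌋ = $17,929; SL = ⌊$87,822/5⌋ = $17,564 → take DB $17,929. Book value $77,693.
Year 5: DB = ⌊$77,693 × 150%/8⌋ = $14,567; SL = ⌊$69,893/4⌋ = $17,473 → take SL $17,473. Book value $60,220.
Year 6: DB = ⌊$60,220 × 150%/8⌋ = $11,291; SL = ⌊$52,420/3⌋ = $17,473 → take SL $17,473. Book value $42,747.
Year 7: DB = ⌊$42,747 × 150%/8⌋ = $8,015; SL = ⌊$34,947/2⌋ = $17,473 → take SL $17,473. Book value $25,274.
Year 8 (final): $25,274 − $7,800 = $17,474. Book value $7,800.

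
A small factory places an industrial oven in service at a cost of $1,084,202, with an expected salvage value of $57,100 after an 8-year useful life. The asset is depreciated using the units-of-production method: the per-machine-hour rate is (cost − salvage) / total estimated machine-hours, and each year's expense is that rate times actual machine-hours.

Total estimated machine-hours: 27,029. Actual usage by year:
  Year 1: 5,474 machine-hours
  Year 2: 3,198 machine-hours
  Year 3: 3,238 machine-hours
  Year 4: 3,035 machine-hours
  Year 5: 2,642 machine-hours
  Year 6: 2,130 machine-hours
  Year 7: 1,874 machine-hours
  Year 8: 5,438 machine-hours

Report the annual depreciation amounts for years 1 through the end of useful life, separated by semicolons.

$208,012; $121,524; $123,044; $115,330; $100,396; $80,940; $71,212; $206,644

Depreciable base = $1,084,202 − $57,100 = $1,027,102.
Rate = $1,027,102 / 27,029 machine-hours = $38 per machine-hour.
Year 1: 5,474 × $38 = $208,012. Book value $876,190.
Year 2: 3,198 × $38 = $121,524. Book value $754,666.
Year 3: 3,238 × $38 = $123,044. Book value $631,622.
Year 4: 3,035 × $38 = $115,330. Book value $516,292.
Year 5: 2,642 × $38 = $100,396. Book value $415,896.
Year 6: 2,130 × $38 = $80,940. Book value $334,956.
Year 7: 1,874 × $38 = $71,212. Book value $263,744.
Year 8: 5,438 × $38 = $206,644. Book value $57,100.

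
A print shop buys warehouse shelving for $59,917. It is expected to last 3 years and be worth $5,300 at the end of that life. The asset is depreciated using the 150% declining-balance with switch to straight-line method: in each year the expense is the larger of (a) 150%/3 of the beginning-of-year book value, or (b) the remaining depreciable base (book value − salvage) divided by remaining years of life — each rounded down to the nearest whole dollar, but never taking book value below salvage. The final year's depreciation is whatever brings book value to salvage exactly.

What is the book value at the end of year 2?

$14,980

Depreciable base = $59,917 − $5,300 = $54,617.
Year 1: DB = ⌊$59,917 × 150%/3⌋ = $29,958; SL = ⌊$54,617/3⌋ = $18,205 → take DB $29,958. Book value $29,959.
Year 2: DB = ⌊$29,959 × 150%/3⌋ = $14,979; SL = ⌊$24,659/2⌋ = $12,329 → take DB $14,979. Book value $14,980.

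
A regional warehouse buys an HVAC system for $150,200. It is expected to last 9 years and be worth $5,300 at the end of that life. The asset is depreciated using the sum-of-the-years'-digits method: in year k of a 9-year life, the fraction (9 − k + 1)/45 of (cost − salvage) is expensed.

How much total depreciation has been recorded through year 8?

Depreciable base = $150,200 − $5,300 = $144,900.
Sum of the years' digits = 9+8+7+6+5+4+3+2+1 = 45.
Year 1: $144,900 × 9/45 = $28,980. Book value $121,220.
Year 2: $144,900 × 8/45 = $25,760. Book value $95,460.
Year 3: $144,900 × 7/45 = $22,540. Book value $72,920.
Year 4: $144,900 × 6/45 = $19,320. Book value $53,600.
Year 5: $144,900 × 5/45 = $16,100. Book value $37,500.
Year 6: $144,900 × 4/45 = $12,880. Book value $24,620.
Year 7: $144,900 × 3/45 = $9,660. Book value $14,960.
Year 8: $144,900 × 2/45 = $6,440. Book value $8,520.
Accumulated through year 8 = $150,200 − $8,520 = $141,680.

$141,680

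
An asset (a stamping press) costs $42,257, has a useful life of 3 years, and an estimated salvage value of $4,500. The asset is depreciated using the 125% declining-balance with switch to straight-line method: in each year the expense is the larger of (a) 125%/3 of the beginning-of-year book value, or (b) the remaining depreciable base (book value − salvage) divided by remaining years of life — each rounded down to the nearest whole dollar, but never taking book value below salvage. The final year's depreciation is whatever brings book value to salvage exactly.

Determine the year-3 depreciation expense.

Depreciable base = $42,257 − $4,500 = $37,757.
Year 1: DB = ⌊$42,257 × 125%/3⌋ = $17,607; SL = ⌊$37,757/3⌋ = $12,585 → take DB $17,607. Book value $24,650.
Year 2: DB = ⌊$24,650 × 125%/3⌋ = $10,270; SL = ⌊$20,150/2⌋ = $10,075 → take DB $10,270. Book value $14,380.
Year 3 (final): $14,380 − $4,500 = $9,880. Book value $4,500.

$9,880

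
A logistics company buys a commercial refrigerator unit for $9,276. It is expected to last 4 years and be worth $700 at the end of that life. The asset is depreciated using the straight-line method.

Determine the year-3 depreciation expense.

Depreciable base = $9,276 − $700 = $8,576.
Annual expense = $8,576 / 4 = $2,144.

$2,144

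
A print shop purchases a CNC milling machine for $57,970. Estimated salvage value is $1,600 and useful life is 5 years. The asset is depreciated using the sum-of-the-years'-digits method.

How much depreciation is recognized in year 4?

$7,516

Depreciable base = $57,970 − $1,600 = $56,370.
Sum of the years' digits = 5+4+3+2+1 = 15.
Year 1: $56,370 × 5/15 = $18,790. Book value $39,180.
Year 2: $56,370 × 4/15 = $15,032. Book value $24,148.
Year 3: $56,370 × 3/15 = $11,274. Book value $12,874.
Year 4: $56,370 × 2/15 = $7,516. Book value $5,358.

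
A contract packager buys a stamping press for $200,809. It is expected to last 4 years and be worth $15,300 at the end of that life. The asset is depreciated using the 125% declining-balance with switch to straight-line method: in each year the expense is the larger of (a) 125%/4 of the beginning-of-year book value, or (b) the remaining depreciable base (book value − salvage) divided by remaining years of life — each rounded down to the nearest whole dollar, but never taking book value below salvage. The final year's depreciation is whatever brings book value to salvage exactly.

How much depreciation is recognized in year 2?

Depreciable base = $200,809 − $15,300 = $185,509.
Year 1: DB = ⌊$200,809 × 125%/4⌋ = $62,752; SL = ⌊$185,509/4⌋ = $46,377 → take DB $62,752. Book value $138,057.
Year 2: DB = ⌊$138,057 × 125%/4⌋ = $43,142; SL = ⌊$122,757/3⌋ = $40,919 → take DB $43,142. Book value $94,915.

$43,142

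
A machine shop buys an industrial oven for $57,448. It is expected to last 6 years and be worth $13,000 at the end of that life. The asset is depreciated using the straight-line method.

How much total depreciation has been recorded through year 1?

$7,408

Depreciable base = $57,448 − $13,000 = $44,448.
Annual expense = $44,448 / 6 = $7,408.
End of year 1: book value $50,040.
Accumulated through year 1 = $57,448 − $50,040 = $7,408.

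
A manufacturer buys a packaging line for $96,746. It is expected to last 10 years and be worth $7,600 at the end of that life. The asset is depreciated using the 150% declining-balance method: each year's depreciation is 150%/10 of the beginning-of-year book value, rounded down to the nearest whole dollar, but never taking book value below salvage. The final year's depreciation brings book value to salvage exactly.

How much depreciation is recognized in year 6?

$6,439

Depreciable base = $96,746 − $7,600 = $89,146.
Year 1: ⌊$96,746 × 150%/10⌋ = $14,511. Book value $82,235.
Year 2: ⌊$82,235 × 150%/10⌋ = $12,335. Book value $69,900.
Year 3: ⌊$69,900 × 150%/10⌋ = $10,485. Book value $59,415.
Year 4: ⌊$59,415 × 150%/10⌋ = $8,912. Book value $50,503.
Year 5: ⌊$50,503 × 150%/10⌋ = $7,575. Book value $42,928.
Year 6: ⌊$42,928 × 150%/10⌋ = $6,439. Book value $36,489.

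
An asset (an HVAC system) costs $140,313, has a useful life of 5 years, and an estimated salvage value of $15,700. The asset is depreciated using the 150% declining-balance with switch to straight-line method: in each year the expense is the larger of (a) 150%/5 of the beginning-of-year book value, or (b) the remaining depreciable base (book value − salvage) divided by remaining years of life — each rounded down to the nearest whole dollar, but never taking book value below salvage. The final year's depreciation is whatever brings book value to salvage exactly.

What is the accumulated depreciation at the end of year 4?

$108,399

Depreciable base = $140,313 − $15,700 = $124,613.
Year 1: DB = ⌊$140,313 × 150%/5⌋ = $42,093; SL = ⌊$124,613/5⌋ = $24,922 → take DB $42,093. Book value $98,220.
Year 2: DB = ⌊$98,220 × 150%/5⌋ = $29,466; SL = ⌊$82,520/4⌋ = $20,630 → take DB $29,466. Book value $68,754.
Year 3: DB = ⌊$68,754 × 150%/5⌋ = $20,626; SL = ⌊$53,054/3⌋ = $17,684 → take DB $20,626. Book value $48,128.
Year 4: DB = ⌊$48,128 × 150%/5⌋ = $14,438; SL = ⌊$32,428/2⌋ = $16,214 → take SL $16,214. Book value $31,914.
Accumulated through year 4 = $140,313 − $31,914 = $108,399.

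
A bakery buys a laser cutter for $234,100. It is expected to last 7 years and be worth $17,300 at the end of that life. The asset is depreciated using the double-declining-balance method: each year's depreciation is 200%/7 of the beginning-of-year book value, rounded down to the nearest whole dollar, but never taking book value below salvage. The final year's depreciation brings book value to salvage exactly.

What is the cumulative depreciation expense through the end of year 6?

Depreciable base = $234,100 − $17,300 = $216,800.
Year 1: ⌊$234,100 × 200%/7⌋ = $66,885. Book value $167,215.
Year 2: ⌊$167,215 × 200%/7⌋ = $47,775. Book value $119,440.
Year 3: ⌊$119,440 × 200%/7⌋ = $34,125. Book value $85,315.
Year 4: ⌊$85,315 × 200%/7⌋ = $24,375. Book value $60,940.
Year 5: ⌊$60,940 × 200%/7⌋ = $17,411. Book value $43,529.
Year 6: ⌊$43,529 × 200%/7⌋ = $12,436. Book value $31,093.
Accumulated through year 6 = $234,100 − $31,093 = $203,007.

$203,007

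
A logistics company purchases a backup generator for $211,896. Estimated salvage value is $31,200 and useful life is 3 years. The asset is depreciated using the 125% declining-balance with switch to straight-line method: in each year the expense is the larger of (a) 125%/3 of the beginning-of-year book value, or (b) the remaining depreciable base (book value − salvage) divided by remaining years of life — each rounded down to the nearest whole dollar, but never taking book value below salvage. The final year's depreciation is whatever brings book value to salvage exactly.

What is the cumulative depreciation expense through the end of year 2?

$139,792

Depreciable base = $211,896 − $31,200 = $180,696.
Year 1: DB = ⌊$211,896 × 125%/3⌋ = $88,290; SL = ⌊$180,696/3⌋ = $60,232 → take DB $88,290. Book value $123,606.
Year 2: DB = ⌊$123,606 × 125%/3⌋ = $51,502; SL = ⌊$92,406/2⌋ = $46,203 → take DB $51,502. Book value $72,104.
Accumulated through year 2 = $211,896 − $72,104 = $139,792.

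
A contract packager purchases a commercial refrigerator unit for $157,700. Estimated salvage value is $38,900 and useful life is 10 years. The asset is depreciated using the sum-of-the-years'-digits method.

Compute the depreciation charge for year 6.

$10,800

Depreciable base = $157,700 − $38,900 = $118,800.
Sum of the years' digits = 10+9+8+7+6+5+4+3+2+1 = 55.
Year 1: $118,800 × 10/55 = $21,600. Book value $136,100.
Year 2: $118,800 × 9/55 = $19,440. Book value $116,660.
Year 3: $118,800 × 8/55 = $17,280. Book value $99,380.
Year 4: $118,800 × 7/55 = $15,120. Book value $84,260.
Year 5: $118,800 × 6/55 = $12,960. Book value $71,300.
Year 6: $118,800 × 5/55 = $10,800. Book value $60,500.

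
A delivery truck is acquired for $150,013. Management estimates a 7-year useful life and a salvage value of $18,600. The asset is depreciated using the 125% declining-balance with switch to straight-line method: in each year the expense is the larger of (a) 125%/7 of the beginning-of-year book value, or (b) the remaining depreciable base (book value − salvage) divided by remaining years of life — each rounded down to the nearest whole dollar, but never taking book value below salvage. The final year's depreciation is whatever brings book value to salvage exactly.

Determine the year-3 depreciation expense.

Depreciable base = $150,013 − $18,600 = $131,413.
Year 1: DB = ⌊$150,013 × 125%/7⌋ = $26,788; SL = ⌊$131,413/7⌋ = $18,773 → take DB $26,788. Book value $123,225.
Year 2: DB = ⌊$123,225 × 125%/7⌋ = $22,004; SL = ⌊$104,625/6⌋ = $17,437 → take DB $22,004. Book value $101,221.
Year 3: DB = ⌊$101,221 × 125%/7⌋ = $18,075; SL = ⌊$82,621/5⌋ = $16,524 → take DB $18,075. Book value $83,146.

$18,075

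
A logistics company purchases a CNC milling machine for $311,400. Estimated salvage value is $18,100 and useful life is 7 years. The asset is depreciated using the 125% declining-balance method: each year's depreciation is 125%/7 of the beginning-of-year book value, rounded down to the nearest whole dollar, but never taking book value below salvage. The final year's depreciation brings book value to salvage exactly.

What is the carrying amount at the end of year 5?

$116,459

Depreciable base = $311,400 − $18,100 = $293,300.
Year 1: ⌊$311,400 × 125%/7⌋ = $55,607. Book value $255,793.
Year 2: ⌊$255,793 × 125%/7⌋ = $45,677. Book value $210,116.
Year 3: ⌊$210,116 × 125%/7⌋ = $37,520. Book value $172,596.
Year 4: ⌊$172,596 × 125%/7⌋ = $30,820. Book value $141,776.
Year 5: ⌊$141,776 × 125%/7⌋ = $25,317. Book value $116,459.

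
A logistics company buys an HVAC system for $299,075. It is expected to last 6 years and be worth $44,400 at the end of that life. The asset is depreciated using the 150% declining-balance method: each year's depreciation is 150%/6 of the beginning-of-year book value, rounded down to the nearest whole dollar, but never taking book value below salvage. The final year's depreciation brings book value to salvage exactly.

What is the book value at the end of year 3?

Depreciable base = $299,075 − $44,400 = $254,675.
Year 1: ⌊$299,075 × 150%/6⌋ = $74,768. Book value $224,307.
Year 2: ⌊$224,307 × 150%/6⌋ = $56,076. Book value $168,231.
Year 3: ⌊$168,231 × 150%/6⌋ = $42,057. Book value $126,174.

$126,174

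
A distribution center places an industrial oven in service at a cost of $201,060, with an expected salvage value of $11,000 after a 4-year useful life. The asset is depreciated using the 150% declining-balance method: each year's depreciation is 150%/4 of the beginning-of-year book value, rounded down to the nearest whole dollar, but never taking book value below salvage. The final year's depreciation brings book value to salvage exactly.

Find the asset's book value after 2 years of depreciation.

$78,540

Depreciable base = $201,060 − $11,000 = $190,060.
Year 1: ⌊$201,060 × 150%/4⌋ = $75,397. Book value $125,663.
Year 2: ⌊$125,663 × 150%/4⌋ = $47,123. Book value $78,540.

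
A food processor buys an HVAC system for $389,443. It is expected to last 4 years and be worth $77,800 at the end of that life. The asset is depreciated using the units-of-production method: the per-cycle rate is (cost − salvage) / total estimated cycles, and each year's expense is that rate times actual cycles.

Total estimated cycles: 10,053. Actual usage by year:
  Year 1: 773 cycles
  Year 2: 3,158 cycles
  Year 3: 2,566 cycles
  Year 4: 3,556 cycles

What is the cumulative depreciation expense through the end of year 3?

$201,407

Depreciable base = $389,443 − $77,800 = $311,643.
Rate = $311,643 / 10,053 cycles = $31 per cycle.
Year 1: 773 × $31 = $23,963. Book value $365,480.
Year 2: 3,158 × $31 = $97,898. Book value $267,582.
Year 3: 2,566 × $31 = $79,546. Book value $188,036.
Accumulated through year 3 = $389,443 − $188,036 = $201,407.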